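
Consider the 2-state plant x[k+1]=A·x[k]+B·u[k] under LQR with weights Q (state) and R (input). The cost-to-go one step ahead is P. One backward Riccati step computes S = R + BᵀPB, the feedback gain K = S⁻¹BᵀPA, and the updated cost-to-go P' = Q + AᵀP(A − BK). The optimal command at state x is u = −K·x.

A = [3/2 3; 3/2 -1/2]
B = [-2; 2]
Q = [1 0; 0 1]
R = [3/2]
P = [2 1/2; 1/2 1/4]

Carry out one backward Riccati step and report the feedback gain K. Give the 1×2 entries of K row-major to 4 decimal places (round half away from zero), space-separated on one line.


BᵀP = [-3.0000 -0.5000]
S = R + BᵀPB = [3/2] + [5.0000] = [6.5000]
BᵀPA = [-5.2500 -8.7500]
K = S⁻¹·BᵀPA = [-0.8077 -1.3462]
A−BK = [-0.1154 0.3077; 3.1154 2.1923]
AᵀP(A−BK) = [3.0721 3.6202; 3.6202 4.7837]
P' = Q + AᵀP(A−BK) = [4.0721 3.6202; 3.6202 5.7837]
tr(P') = 9.8558

-0.8077 -1.3462


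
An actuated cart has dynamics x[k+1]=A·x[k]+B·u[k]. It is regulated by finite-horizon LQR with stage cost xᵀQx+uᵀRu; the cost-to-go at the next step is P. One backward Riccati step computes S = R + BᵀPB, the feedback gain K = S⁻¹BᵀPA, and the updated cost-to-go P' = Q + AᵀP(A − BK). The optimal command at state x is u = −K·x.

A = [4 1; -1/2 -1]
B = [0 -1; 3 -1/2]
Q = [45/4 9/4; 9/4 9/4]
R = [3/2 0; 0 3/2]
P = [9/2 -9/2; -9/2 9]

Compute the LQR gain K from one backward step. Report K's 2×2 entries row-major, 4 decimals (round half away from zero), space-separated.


-0.8182 -0.4909 -2.4000 -0.6000

BᵀP = [-13.5000 27.0000; -2.2500 0.0000]
S = R + BᵀPB = [3/2 0; 0 3/2] + [81.0000 0.0000; 0.0000 2.2500] = [82.5000 0.0000; 0.0000 3.7500]
BᵀPA = [-67.5000 -40.5000; -9.0000 -2.2500]
K = S⁻¹·BᵀPA = [-0.8182 -0.4909; -2.4000 -0.6000]
A−BK = [1.6000 0.4000; 0.7545 0.1727]
AᵀP(A−BK) = [15.4227 4.2136; 4.2136 1.2682]
P' = Q + AᵀP(A−BK) = [26.6727 6.4636; 6.4636 3.5182]
tr(P') = 30.1909


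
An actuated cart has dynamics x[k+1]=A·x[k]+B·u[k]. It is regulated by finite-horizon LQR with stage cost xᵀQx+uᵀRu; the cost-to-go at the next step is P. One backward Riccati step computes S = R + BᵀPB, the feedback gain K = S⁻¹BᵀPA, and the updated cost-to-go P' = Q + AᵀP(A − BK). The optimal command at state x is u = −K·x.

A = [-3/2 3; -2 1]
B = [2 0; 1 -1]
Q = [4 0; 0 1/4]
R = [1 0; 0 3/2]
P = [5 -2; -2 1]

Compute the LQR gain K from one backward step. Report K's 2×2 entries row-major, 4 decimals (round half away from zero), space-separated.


BᵀP = [8.0000 -3.0000; 2.0000 -1.0000]
S = R + BᵀPB = [1 0; 0 3/2] + [13.0000 3.0000; 3.0000 1.0000] = [14.0000 3.0000; 3.0000 2.5000]
BᵀPA = [-6.0000 21.0000; -1.0000 5.0000]
K = S⁻¹·BᵀPA = [-0.4615 1.4423; 0.1538 0.2692]
A−BK = [-0.5769 0.1154; -1.3846 -0.1731]
AᵀP(A−BK) = [0.6346 -0.5769; -0.5769 2.3654]
P' = Q + AᵀP(A−BK) = [4.6346 -0.5769; -0.5769 2.6154]
tr(P') = 7.2500

-0.4615 1.4423 0.1538 0.2692


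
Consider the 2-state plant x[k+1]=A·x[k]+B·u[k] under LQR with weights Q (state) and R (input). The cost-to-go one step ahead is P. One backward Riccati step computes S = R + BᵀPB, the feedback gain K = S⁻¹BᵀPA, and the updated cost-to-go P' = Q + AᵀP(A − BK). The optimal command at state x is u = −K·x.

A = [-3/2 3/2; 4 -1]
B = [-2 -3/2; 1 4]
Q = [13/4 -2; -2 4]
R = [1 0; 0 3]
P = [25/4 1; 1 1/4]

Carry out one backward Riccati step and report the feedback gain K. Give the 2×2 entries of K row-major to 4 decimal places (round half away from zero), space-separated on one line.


0.3184 -0.6518 0.3088 -0.0972

BᵀP = [-11.5000 -1.7500; -5.3750 -0.5000]
S = R + BᵀPB = [1 0; 0 3] + [21.2500 10.2500; 10.2500 6.0625] = [22.2500 10.2500; 10.2500 9.0625]
BᵀPA = [10.2500 -15.5000; 6.0625 -7.5625]
K = S⁻¹·BᵀPA = [0.3184 -0.6518; 0.3088 -0.0972]
A−BK = [-0.3999 0.0505; 2.4462 0.0408]
AᵀP(A−BK) = [0.9265 -0.2917; -0.2917 0.4737]
P' = Q + AᵀP(A−BK) = [4.1765 -2.2917; -2.2917 4.4737]
tr(P') = 8.6503


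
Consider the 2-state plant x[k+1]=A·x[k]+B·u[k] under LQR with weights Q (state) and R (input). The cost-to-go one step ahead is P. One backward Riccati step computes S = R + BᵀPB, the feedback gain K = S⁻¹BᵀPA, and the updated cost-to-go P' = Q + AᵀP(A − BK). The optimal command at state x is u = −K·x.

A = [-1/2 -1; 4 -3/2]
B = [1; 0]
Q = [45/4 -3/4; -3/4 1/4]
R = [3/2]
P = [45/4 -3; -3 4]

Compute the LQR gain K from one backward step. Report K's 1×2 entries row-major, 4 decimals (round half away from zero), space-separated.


BᵀP = [11.2500 -3.0000]
S = R + BᵀPB = [3/2] + [11.2500] = [12.7500]
BᵀPA = [-17.6250 -6.7500]
K = S⁻¹·BᵀPA = [-1.3824 -0.5294]
A−BK = [0.8824 -0.4706; 4.0000 -1.5000]
AᵀP(A−BK) = [54.4485 -17.9559; -17.9559 7.6765]
P' = Q + AᵀP(A−BK) = [65.6985 -18.7059; -18.7059 7.9265]
tr(P') = 73.6250

-1.3824 -0.5294


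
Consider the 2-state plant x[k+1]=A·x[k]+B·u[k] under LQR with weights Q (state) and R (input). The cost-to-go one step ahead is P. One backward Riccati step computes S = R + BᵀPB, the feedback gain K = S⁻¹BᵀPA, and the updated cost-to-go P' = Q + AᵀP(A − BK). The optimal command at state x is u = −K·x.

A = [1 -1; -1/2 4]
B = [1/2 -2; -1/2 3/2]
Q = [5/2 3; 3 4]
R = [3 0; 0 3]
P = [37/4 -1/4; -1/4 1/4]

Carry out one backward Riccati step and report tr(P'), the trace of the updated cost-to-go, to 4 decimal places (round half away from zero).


BᵀP = [4.7500 -0.2500; -18.8750 0.8750]
S = R + BᵀPB = [3 0; 0 3] + [2.5000 -9.8750; -9.8750 39.0625] = [5.5000 -9.8750; -9.8750 42.0625]
BᵀPA = [4.8750 -5.7500; -19.3125 22.3750]
K = S⁻¹·BᵀPA = [0.1072 -0.1562; -0.4340 0.4953]
A−BK = [0.0785 0.0687; 0.2046 3.1790]
AᵀP(A−BK) = [0.6588 -0.5485; -0.5485 3.2701]
P' = Q + AᵀP(A−BK) = [3.1588 2.4515; 2.4515 7.2701]
tr(P') = 10.4289

10.4289


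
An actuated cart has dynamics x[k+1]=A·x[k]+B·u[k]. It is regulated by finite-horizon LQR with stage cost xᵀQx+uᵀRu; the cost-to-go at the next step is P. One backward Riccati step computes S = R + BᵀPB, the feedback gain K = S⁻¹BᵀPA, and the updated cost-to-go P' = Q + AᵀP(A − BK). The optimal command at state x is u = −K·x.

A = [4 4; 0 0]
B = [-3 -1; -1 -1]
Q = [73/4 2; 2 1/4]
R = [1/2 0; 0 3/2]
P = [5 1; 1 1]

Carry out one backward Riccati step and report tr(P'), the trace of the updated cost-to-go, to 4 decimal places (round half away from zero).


22.3076

BᵀP = [-16.0000 -4.0000; -6.0000 -2.0000]
S = R + BᵀPB = [1/2 0; 0 3/2] + [52.0000 20.0000; 20.0000 8.0000] = [52.5000 20.0000; 20.0000 9.5000]
BᵀPA = [-64.0000 -64.0000; -24.0000 -24.0000]
K = S⁻¹·BᵀPA = [-1.2962 -1.2962; 0.2025 0.2025]
A−BK = [0.3139 0.3139; -1.0937 -1.0937]
AᵀP(A−BK) = [1.9038 1.9038; 1.9038 1.9038]
P' = Q + AᵀP(A−BK) = [20.1538 3.9038; 3.9038 2.1538]
tr(P') = 22.3076


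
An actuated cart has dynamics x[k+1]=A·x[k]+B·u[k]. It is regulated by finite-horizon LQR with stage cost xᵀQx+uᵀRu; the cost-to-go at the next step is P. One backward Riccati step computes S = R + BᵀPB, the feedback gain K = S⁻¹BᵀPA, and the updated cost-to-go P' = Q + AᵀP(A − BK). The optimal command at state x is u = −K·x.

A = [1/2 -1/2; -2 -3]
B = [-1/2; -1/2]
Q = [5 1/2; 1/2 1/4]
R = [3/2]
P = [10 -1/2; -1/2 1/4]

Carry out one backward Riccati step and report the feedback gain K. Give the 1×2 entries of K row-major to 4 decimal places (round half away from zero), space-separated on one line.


BᵀP = [-4.7500 0.1250]
S = R + BᵀPB = [3/2] + [2.3125] = [3.8125]
BᵀPA = [-2.6250 2.0000]
K = S⁻¹·BᵀPA = [-0.6885 0.5246]
A−BK = [0.1557 -0.2377; -2.3443 -2.7377]
AᵀP(A−BK) = [2.6926 0.6270; 0.6270 2.2008]
P' = Q + AᵀP(A−BK) = [7.6926 1.1270; 1.1270 2.4508]
tr(P') = 10.1434

-0.6885 0.5246


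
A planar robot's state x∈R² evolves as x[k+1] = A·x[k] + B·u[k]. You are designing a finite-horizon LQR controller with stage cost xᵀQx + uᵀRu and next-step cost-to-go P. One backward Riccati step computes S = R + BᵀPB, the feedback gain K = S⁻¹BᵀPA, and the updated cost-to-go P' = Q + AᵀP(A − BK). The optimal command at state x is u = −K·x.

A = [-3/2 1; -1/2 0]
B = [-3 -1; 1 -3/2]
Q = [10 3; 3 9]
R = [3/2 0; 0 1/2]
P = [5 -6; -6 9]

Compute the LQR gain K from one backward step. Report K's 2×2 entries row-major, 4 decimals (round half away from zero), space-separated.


BᵀP = [-21.0000 27.0000; 4.0000 -7.5000]
S = R + BᵀPB = [3/2 0; 0 1/2] + [90.0000 -19.5000; -19.5000 7.2500] = [91.5000 -19.5000; -19.5000 7.7500]
BᵀPA = [18.0000 -21.0000; -2.2500 4.0000]
K = S⁻¹·BᵀPA = [0.2908 -0.2577; 0.4413 -0.1323]
A−BK = [-0.1864 0.0946; -0.1288 0.0593]
AᵀP(A−BK) = [0.2591 -0.1591; -0.1591 0.1174]
P' = Q + AᵀP(A−BK) = [10.2591 2.8409; 2.8409 9.1174]
tr(P') = 19.3766

0.2908 -0.2577 0.4413 -0.1323


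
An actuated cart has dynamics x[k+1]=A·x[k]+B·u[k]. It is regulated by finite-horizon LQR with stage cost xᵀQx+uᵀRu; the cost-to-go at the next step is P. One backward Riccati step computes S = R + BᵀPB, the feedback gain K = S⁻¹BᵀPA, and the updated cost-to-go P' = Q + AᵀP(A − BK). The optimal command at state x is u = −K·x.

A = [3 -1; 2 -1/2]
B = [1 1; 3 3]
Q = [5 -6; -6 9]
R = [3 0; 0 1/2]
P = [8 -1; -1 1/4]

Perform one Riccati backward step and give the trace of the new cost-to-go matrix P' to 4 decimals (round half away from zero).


32.0439

BᵀP = [5.0000 -0.2500; 5.0000 -0.2500]
S = R + BᵀPB = [3 0; 0 1/2] + [4.2500 4.2500; 4.2500 4.2500] = [7.2500 4.2500; 4.2500 4.7500]
BᵀPA = [14.5000 -4.8750; 14.5000 -4.8750]
K = S⁻¹·BᵀPA = [0.4427 -0.1489; 2.6565 -0.8931]
A−BK = [-0.0992 0.0420; -7.2977 2.6260]
AᵀP(A−BK) = [16.0611 -5.6412; -5.6412 1.9828]
P' = Q + AᵀP(A−BK) = [21.0611 -11.6412; -11.6412 10.9828]
tr(P') = 32.0439


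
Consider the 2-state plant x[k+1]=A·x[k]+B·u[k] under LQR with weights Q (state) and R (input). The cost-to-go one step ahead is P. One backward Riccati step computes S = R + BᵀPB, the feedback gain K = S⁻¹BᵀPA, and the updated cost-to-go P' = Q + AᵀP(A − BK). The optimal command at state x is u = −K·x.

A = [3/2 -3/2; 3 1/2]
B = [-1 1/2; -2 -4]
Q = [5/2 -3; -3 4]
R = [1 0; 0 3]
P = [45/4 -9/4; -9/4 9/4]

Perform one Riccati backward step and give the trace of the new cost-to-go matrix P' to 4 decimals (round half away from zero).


BᵀP = [-6.7500 -2.2500; 14.6250 -10.1250]
S = R + BᵀPB = [1 0; 0 3] + [11.2500 5.6250; 5.6250 47.8125] = [12.2500 5.6250; 5.6250 50.8125]
BᵀPA = [-16.8750 9.0000; -8.4375 -27.0000]
K = S⁻¹·BᵀPA = [-1.3710 1.0311; -0.0143 -0.6455]
A−BK = [0.1361 -0.1461; 0.2009 -0.0198]
AᵀP(A−BK) = [2.0565 -1.5467; -1.5467 2.5413]
P' = Q + AᵀP(A−BK) = [4.5565 -4.5467; -4.5467 6.5413]
tr(P') = 11.0978

11.0978


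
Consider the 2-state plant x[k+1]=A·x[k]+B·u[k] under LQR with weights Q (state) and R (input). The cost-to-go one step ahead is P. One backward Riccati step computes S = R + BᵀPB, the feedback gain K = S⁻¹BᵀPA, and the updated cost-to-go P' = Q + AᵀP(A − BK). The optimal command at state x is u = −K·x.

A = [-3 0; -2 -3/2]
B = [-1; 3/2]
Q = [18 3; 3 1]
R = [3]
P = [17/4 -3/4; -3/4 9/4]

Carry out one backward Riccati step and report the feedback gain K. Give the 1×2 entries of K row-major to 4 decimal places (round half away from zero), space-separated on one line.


BᵀP = [-5.3750 4.1250]
S = R + BᵀPB = [3] + [11.5625] = [14.5625]
BᵀPA = [7.8750 -6.1875]
K = S⁻¹·BᵀPA = [0.5408 -0.4249]
A−BK = [-2.4592 -0.4249; -2.8112 -0.8627]
AᵀP(A−BK) = [33.9914 6.7210; 6.7210 2.4335]
P' = Q + AᵀP(A−BK) = [51.9914 9.7210; 9.7210 3.4335]
tr(P') = 55.4249

0.5408 -0.4249


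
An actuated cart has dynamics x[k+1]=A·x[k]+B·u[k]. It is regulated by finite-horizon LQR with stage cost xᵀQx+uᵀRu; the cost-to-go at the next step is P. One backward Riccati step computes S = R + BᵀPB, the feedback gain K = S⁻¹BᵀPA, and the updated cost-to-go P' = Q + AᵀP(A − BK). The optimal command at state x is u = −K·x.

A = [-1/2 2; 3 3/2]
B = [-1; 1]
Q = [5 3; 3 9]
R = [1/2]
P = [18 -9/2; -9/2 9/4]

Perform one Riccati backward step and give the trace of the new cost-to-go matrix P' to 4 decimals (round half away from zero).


28.0767

BᵀP = [-22.5000 6.7500]
S = R + BᵀPB = [1/2] + [29.2500] = [29.7500]
BᵀPA = [31.5000 -34.8750]
K = S⁻¹·BᵀPA = [1.0588 -1.1723]
A−BK = [0.5588 0.8277; 1.9412 2.6723]
AᵀP(A−BK) = [4.8971 5.4265; 5.4265 9.1796]
P' = Q + AᵀP(A−BK) = [9.8971 8.4265; 8.4265 18.1796]
tr(P') = 28.0767


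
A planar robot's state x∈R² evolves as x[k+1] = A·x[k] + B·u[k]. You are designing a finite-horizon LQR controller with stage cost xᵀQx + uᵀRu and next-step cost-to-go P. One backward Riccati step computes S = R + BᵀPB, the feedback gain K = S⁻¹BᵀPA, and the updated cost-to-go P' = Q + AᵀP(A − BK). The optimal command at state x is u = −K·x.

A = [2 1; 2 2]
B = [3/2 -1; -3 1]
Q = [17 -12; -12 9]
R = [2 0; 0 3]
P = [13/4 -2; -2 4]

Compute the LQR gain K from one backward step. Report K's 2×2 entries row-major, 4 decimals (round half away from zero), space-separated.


-0.3384 -0.4206 -0.5093 -0.2901

BᵀP = [10.8750 -15.0000; -5.2500 6.0000]
S = R + BᵀPB = [2 0; 0 3] + [61.3125 -25.8750; -25.8750 11.2500] = [63.3125 -25.8750; -25.8750 14.2500]
BᵀPA = [-8.2500 -19.1250; 1.5000 6.7500]
K = S⁻¹·BᵀPA = [-0.3384 -0.4206; -0.5093 -0.2901]
A−BK = [1.9984 1.3409; 1.4940 1.0282]
AᵀP(A−BK) = [10.9718 7.4649; 7.4649 5.1636]
P' = Q + AᵀP(A−BK) = [27.9718 -4.5351; -4.5351 14.1636]
tr(P') = 42.1354


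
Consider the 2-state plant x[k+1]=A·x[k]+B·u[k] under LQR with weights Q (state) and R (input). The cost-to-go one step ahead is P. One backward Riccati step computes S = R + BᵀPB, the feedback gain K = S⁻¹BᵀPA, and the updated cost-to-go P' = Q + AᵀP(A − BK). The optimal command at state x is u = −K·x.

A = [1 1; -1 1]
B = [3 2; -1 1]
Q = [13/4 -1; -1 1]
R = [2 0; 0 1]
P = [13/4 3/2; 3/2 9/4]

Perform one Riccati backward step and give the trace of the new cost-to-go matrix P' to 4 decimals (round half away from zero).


BᵀP = [8.2500 2.2500; 8.0000 5.2500]
S = R + BᵀPB = [2 0; 0 1] + [22.5000 18.7500; 18.7500 21.2500] = [24.5000 18.7500; 18.7500 22.2500]
BᵀPA = [6.0000 10.5000; 2.7500 13.2500]
K = S⁻¹·BᵀPA = [0.4233 -0.0765; -0.2331 0.6600]
A−BK = [0.1963 -0.0904; -0.3436 0.2635]
AᵀP(A−BK) = [0.6012 -0.3558; -0.3558 0.5586]
P' = Q + AᵀP(A−BK) = [3.8512 -1.3558; -1.3558 1.5586]
tr(P') = 5.4098

5.4098


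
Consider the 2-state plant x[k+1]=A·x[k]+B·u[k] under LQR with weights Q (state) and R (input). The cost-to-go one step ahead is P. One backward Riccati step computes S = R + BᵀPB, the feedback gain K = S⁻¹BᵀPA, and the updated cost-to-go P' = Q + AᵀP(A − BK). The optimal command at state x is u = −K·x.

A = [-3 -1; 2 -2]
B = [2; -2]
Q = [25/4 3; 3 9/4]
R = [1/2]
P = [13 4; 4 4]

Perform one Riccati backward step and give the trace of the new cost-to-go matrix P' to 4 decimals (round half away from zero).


BᵀP = [18.0000 0.0000]
S = R + BᵀPB = [1/2] + [36.0000] = [36.5000]
BᵀPA = [-54.0000 -18.0000]
K = S⁻¹·BᵀPA = [-1.4795 -0.4932]
A−BK = [-0.0411 -0.0137; -0.9589 -2.9863]
AᵀP(A−BK) = [5.1096 12.3699; 12.3699 36.1233]
P' = Q + AᵀP(A−BK) = [11.3596 15.3699; 15.3699 38.3733]
tr(P') = 49.7329

49.7329


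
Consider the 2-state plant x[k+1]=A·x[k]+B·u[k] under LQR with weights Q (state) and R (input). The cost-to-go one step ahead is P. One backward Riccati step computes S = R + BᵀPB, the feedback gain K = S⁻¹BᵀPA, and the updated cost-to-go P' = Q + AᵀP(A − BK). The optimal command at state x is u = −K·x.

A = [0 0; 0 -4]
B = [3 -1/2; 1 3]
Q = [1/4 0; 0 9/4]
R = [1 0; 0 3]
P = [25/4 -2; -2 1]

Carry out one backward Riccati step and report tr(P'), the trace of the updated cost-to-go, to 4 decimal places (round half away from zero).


BᵀP = [16.7500 -5.0000; -9.1250 4.0000]
S = R + BᵀPB = [1 0; 0 3] + [45.2500 -23.3750; -23.3750 16.5625] = [46.2500 -23.3750; -23.3750 19.5625]
BᵀPA = [0.0000 20.0000; 0.0000 -16.0000]
K = S⁻¹·BᵀPA = [0.0000 0.0481; 0.0000 -0.7604]
A−BK = [0.0000 -0.5246; 0.0000 -1.7670]
AᵀP(A−BK) = [0.0000 0.0000; 0.0000 2.8713]
P' = Q + AᵀP(A−BK) = [0.2500 0.0000; 0.0000 5.1213]
tr(P') = 5.3713

5.3713


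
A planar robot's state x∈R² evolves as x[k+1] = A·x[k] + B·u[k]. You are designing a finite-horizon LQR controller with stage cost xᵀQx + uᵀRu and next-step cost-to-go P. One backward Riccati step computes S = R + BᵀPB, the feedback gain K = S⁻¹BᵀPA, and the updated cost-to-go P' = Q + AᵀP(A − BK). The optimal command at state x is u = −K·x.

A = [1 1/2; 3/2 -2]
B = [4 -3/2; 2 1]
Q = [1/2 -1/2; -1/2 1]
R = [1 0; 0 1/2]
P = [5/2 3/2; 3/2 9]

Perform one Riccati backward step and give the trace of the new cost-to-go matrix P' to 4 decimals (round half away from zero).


BᵀP = [13.0000 24.0000; -2.2500 6.7500]
S = R + BᵀPB = [1 0; 0 1/2] + [100.0000 4.5000; 4.5000 10.1250] = [101.0000 4.5000; 4.5000 10.6250]
BᵀPA = [49.0000 -41.5000; 7.8750 -14.6250]
K = S⁻¹·BᵀPA = [0.4608 -0.3563; 0.5460 -1.2256]
A−BK = [-0.0243 0.0868; 0.0324 -0.0619]
AᵀP(A−BK) = [0.3700 -0.5156; -0.5156 0.9151]
P' = Q + AᵀP(A−BK) = [0.8700 -1.0156; -1.0156 1.9151]
tr(P') = 2.7851

2.7851


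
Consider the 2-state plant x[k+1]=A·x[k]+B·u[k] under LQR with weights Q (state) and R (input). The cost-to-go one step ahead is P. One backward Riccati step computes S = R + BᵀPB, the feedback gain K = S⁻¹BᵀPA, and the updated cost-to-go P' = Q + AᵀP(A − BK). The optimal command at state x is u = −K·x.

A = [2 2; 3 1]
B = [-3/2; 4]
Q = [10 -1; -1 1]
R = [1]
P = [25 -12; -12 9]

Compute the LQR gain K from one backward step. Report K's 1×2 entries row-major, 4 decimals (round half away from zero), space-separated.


-0.0261 -0.3389

BᵀP = [-85.5000 54.0000]
S = R + BᵀPB = [1] + [344.2500] = [345.2500]
BᵀPA = [-9.0000 -117.0000]
K = S⁻¹·BᵀPA = [-0.0261 -0.3389]
A−BK = [1.9609 1.4917; 3.1043 2.3555]
AᵀP(A−BK) = [36.7654 27.9500; 27.9500 21.3505]
P' = Q + AᵀP(A−BK) = [46.7654 26.9500; 26.9500 22.3505]
tr(P') = 69.1159


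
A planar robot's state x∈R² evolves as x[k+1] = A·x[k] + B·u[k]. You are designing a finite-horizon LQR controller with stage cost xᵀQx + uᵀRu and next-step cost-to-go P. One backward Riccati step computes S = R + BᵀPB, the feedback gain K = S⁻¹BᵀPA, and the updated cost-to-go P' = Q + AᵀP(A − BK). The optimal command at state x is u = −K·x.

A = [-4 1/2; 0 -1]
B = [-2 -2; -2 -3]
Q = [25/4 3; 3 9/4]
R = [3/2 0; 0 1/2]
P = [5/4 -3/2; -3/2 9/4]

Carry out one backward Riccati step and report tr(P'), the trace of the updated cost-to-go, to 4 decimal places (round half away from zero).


BᵀP = [0.5000 -1.5000; 2.0000 -3.7500]
S = R + BᵀPB = [3/2 0; 0 1/2] + [2.0000 3.5000; 3.5000 7.2500] = [3.5000 3.5000; 3.5000 7.7500]
BᵀPA = [-2.0000 1.7500; -8.0000 4.7500]
K = S⁻¹·BᵀPA = [0.8403 -0.2059; -1.4118 0.7059]
A−BK = [-5.1429 1.5000; -2.5546 0.7059]
AᵀP(A−BK) = [10.3866 -3.2647; -3.2647 1.0699]
P' = Q + AᵀP(A−BK) = [16.6366 -0.2647; -0.2647 3.3199]
tr(P') = 19.9564

19.9564


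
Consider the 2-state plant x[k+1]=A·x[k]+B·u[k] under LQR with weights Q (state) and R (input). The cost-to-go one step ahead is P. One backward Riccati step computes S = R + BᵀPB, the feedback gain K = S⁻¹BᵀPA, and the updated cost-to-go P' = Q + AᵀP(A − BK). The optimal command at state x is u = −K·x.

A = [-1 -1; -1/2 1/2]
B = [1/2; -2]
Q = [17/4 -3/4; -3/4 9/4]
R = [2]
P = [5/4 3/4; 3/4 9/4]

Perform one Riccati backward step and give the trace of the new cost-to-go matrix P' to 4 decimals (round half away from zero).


9.1019

BᵀP = [-0.8750 -4.1250]
S = R + BᵀPB = [2] + [7.8125] = [9.8125]
BᵀPA = [2.9375 -1.1875]
K = S⁻¹·BᵀPA = [0.2994 -0.1210]
A−BK = [-1.1497 -0.9395; 0.0987 0.2580]
AᵀP(A−BK) = [1.6831 1.0430; 1.0430 0.9188]
P' = Q + AᵀP(A−BK) = [5.9331 0.2930; 0.2930 3.1688]
tr(P') = 9.1019


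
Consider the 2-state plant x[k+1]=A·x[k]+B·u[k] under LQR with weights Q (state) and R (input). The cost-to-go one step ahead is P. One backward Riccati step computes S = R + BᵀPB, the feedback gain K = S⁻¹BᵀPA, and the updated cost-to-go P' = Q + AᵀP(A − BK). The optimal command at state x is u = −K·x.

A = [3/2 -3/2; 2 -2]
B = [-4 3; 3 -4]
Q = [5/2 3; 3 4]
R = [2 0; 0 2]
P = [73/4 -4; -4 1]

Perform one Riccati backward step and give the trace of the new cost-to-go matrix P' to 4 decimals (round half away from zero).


BᵀP = [-85.0000 19.0000; 70.7500 -16.0000]
S = R + BᵀPB = [2 0; 0 2] + [397.0000 -331.0000; -331.0000 276.2500] = [399.0000 -331.0000; -331.0000 278.2500]
BᵀPA = [-89.5000 89.5000; 74.1250 -74.1250]
K = S⁻¹·BᵀPA = [-0.2519 0.2519; -0.0333 0.0333]
A−BK = [0.5922 -0.5922; 2.6226 -2.6226]
AᵀP(A−BK) = [0.9826 -0.9826; -0.9826 0.9826]
P' = Q + AᵀP(A−BK) = [3.4826 2.0174; 2.0174 4.9826]
tr(P') = 8.4653

8.4653


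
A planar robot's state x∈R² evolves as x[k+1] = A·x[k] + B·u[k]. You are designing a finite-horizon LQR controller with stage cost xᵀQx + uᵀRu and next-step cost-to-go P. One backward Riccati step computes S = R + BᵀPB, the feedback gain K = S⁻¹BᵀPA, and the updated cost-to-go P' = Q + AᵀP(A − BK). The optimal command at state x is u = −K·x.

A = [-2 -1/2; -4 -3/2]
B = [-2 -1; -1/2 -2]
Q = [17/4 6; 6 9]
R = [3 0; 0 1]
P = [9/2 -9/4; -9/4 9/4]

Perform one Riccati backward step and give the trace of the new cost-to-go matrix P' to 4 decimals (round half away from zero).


BᵀP = [-7.8750 3.3750; 0.0000 -2.2500]
S = R + BᵀPB = [3 0; 0 1] + [14.0625 1.1250; 1.1250 4.5000] = [17.0625 1.1250; 1.1250 5.5000]
BᵀPA = [2.2500 -1.1250; 9.0000 3.3750]
K = S⁻¹·BᵀPA = [0.0243 -0.1078; 1.6314 0.6357]
A−BK = [-0.3200 -0.0800; -0.7251 -0.2825]
AᵀP(A−BK) = [3.2628 1.2714; 1.2714 0.5457]
P' = Q + AᵀP(A−BK) = [7.5128 7.2714; 7.2714 9.5457]
tr(P') = 17.0585

17.0585


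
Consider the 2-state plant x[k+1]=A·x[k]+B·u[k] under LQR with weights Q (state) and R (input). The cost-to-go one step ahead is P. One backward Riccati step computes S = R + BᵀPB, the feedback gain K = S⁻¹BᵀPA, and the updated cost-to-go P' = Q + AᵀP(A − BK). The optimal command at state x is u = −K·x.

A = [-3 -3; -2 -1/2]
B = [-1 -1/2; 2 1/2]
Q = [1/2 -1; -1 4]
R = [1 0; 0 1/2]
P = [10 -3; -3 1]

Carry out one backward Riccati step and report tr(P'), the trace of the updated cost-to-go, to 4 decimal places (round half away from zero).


BᵀP = [-16.0000 5.0000; -6.5000 2.0000]
S = R + BᵀPB = [1 0; 0 1/2] + [26.0000 10.5000; 10.5000 4.2500] = [27.0000 10.5000; 10.5000 4.7500]
BᵀPA = [38.0000 45.5000; 15.5000 18.5000]
K = S⁻¹·BᵀPA = [0.9861 1.2153; 1.0833 1.2083]
A−BK = [-1.4722 -1.1806; -4.5139 -3.5347]
AᵀP(A−BK) = [3.7361 3.5903; 3.5903 3.6007]
P' = Q + AᵀP(A−BK) = [4.2361 2.5903; 2.5903 7.6007]
tr(P') = 11.8368

11.8368


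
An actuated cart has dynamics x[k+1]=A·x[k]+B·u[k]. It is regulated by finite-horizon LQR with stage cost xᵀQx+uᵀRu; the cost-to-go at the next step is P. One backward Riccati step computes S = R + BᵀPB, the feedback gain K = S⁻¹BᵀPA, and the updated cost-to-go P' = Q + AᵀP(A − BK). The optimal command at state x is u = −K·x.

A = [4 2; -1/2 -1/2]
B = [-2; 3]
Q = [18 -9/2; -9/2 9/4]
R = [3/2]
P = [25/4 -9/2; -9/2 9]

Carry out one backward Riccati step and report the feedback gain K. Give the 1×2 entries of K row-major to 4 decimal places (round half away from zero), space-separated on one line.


-0.7554 -0.4334

BᵀP = [-26.0000 36.0000]
S = R + BᵀPB = [3/2] + [160.0000] = [161.5000]
BᵀPA = [-122.0000 -70.0000]
K = S⁻¹·BᵀPA = [-0.7554 -0.4334]
A−BK = [2.4892 1.1331; 1.7663 0.8003]
AᵀP(A−BK) = [28.0890 12.8707; 12.8707 5.9094]
P' = Q + AᵀP(A−BK) = [46.0890 8.3707; 8.3707 8.1594]
tr(P') = 54.2485


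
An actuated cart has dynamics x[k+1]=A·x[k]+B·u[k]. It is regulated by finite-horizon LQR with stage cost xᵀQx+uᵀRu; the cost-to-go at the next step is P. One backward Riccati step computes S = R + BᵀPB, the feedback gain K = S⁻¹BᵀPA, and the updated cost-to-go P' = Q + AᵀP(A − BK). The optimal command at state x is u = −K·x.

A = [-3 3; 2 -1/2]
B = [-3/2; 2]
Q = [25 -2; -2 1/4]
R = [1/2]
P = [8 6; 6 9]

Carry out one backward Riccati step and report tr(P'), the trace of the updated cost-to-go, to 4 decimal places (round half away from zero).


98.8919

BᵀP = [0.0000 9.0000]
S = R + BᵀPB = [1/2] + [18.0000] = [18.5000]
BᵀPA = [18.0000 -4.5000]
K = S⁻¹·BᵀPA = [0.9730 -0.2432]
A−BK = [-1.5405 2.6351; 0.0541 -0.0135]
AᵀP(A−BK) = [18.4865 -31.6216; -31.6216 55.1554]
P' = Q + AᵀP(A−BK) = [43.4865 -33.6216; -33.6216 55.4054]
tr(P') = 98.8919


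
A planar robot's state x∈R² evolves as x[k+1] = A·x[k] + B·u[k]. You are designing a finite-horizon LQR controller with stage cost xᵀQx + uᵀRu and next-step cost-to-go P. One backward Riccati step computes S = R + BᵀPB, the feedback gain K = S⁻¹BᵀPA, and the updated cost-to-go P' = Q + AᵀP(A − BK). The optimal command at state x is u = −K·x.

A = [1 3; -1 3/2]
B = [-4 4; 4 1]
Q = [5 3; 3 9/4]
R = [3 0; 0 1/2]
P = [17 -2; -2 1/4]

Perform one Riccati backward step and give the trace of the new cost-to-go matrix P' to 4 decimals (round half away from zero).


BᵀP = [-76.0000 9.0000; 66.0000 -7.7500]
S = R + BᵀPB = [3 0; 0 1/2] + [340.0000 -295.0000; -295.0000 256.2500] = [343.0000 -295.0000; -295.0000 256.7500]
BᵀPA = [-85.0000 -214.5000; 73.7500 186.3750]
K = S⁻¹·BᵀPA = [-0.0649 -0.0887; 0.2127 0.6240]
A−BK = [-0.1103 0.1492; -0.9531 1.2307]
AᵀP(A−BK) = [0.0487 0.0665; 0.0665 0.2409]
P' = Q + AᵀP(A−BK) = [5.0487 3.0665; 3.0665 2.4909]
tr(P') = 7.5396

7.5396


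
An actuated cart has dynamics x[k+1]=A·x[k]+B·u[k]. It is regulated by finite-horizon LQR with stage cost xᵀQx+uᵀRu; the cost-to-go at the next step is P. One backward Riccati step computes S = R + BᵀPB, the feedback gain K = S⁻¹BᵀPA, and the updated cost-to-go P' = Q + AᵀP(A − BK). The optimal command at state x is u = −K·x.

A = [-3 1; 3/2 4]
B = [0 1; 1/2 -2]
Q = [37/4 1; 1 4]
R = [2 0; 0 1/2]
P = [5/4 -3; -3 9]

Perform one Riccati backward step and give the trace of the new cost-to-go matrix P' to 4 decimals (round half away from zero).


17.5557

BᵀP = [-1.5000 4.5000; 7.2500 -21.0000]
S = R + BᵀPB = [2 0; 0 1/2] + [2.2500 -10.5000; -10.5000 49.2500] = [4.2500 -10.5000; -10.5000 49.7500]
BᵀPA = [11.2500 16.5000; -53.2500 -76.7500]
K = S⁻¹·BᵀPA = [0.0056 0.1482; -1.0692 -1.5114]
A−BK = [-1.9308 2.5114; -0.6411 0.9030]
AᵀP(A−BK) = [1.5037 -0.4012; -0.4012 2.8020]
P' = Q + AᵀP(A−BK) = [10.7537 0.5988; 0.5988 6.8020]
tr(P') = 17.5557


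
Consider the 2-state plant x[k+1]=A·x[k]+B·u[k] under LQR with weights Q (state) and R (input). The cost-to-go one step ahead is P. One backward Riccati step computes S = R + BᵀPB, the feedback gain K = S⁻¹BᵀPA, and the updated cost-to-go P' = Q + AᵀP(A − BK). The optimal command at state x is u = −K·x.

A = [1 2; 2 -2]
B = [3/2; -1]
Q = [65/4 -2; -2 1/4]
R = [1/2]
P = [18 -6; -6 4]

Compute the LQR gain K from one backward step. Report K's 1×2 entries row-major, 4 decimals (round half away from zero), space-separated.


BᵀP = [33.0000 -13.0000]
S = R + BᵀPB = [1/2] + [62.5000] = [63.0000]
BᵀPA = [7.0000 92.0000]
K = S⁻¹·BᵀPA = [0.1111 1.4603]
A−BK = [0.8333 -0.1905; 2.1111 -0.5397]
AᵀP(A−BK) = [9.2222 -2.2222; -2.2222 1.6508]
P' = Q + AᵀP(A−BK) = [25.4722 -4.2222; -4.2222 1.9008]
tr(P') = 27.3730

0.1111 1.4603


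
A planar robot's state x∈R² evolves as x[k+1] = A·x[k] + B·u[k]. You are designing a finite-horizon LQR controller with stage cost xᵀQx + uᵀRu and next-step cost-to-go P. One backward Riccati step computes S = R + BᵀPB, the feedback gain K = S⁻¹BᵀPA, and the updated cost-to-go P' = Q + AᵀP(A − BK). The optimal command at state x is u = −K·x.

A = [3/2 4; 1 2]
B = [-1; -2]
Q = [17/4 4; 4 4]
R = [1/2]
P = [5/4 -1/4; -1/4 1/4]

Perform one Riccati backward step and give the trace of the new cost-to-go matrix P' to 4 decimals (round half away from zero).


BᵀP = [-0.7500 -0.2500]
S = R + BᵀPB = [1/2] + [1.2500] = [1.7500]
BᵀPA = [-1.3750 -3.5000]
K = S⁻¹·BᵀPA = [-0.7857 -2.0000]
A−BK = [0.7143 2.0000; -0.5714 -2.0000]
AᵀP(A−BK) = [1.2321 3.5000; 3.5000 10.0000]
P' = Q + AᵀP(A−BK) = [5.4821 7.5000; 7.5000 14.0000]
tr(P') = 19.4821

19.4821


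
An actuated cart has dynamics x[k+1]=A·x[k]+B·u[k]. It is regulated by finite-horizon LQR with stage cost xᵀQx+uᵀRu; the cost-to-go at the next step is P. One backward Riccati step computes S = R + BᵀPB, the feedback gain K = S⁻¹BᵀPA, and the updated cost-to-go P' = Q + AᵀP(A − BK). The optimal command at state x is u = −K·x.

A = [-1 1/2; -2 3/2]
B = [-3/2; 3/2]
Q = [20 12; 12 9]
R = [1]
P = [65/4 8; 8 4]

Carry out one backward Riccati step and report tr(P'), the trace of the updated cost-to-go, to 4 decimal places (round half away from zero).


BᵀP = [-12.3750 -6.0000]
S = R + BᵀPB = [1] + [9.5625] = [10.5625]
BᵀPA = [24.3750 -15.1875]
K = S⁻¹·BᵀPA = [2.3077 -1.4379]
A−BK = [2.4615 -1.6568; -5.4615 3.6568]
AᵀP(A−BK) = [8.0000 -5.0769; -5.0769 3.2249]
P' = Q + AᵀP(A−BK) = [28.0000 6.9231; 6.9231 12.2249]
tr(P') = 40.2249

40.2249


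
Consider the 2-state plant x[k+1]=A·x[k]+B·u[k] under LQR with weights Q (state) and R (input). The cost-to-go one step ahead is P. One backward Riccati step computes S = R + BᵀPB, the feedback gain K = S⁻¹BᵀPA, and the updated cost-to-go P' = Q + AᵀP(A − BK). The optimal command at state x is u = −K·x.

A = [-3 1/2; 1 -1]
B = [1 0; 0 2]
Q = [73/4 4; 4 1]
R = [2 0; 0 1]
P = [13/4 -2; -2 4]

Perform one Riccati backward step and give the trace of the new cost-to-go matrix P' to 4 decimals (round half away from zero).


BᵀP = [3.2500 -2.0000; -4.0000 8.0000]
S = R + BᵀPB = [2 0; 0 1] + [3.2500 -4.0000; -4.0000 16.0000] = [5.2500 -4.0000; -4.0000 17.0000]
BᵀPA = [-11.7500 3.6250; 20.0000 -10.0000]
K = S⁻¹·BᵀPA = [-1.6348 0.2952; 0.7918 -0.5188]
A−BK = [-1.3652 0.2048; -0.5836 0.0375]
AᵀP(A−BK) = [10.2048 -2.0307; -2.0307 0.5546]
P' = Q + AᵀP(A−BK) = [28.4548 1.9693; 1.9693 1.5546]
tr(P') = 30.0094

30.0094


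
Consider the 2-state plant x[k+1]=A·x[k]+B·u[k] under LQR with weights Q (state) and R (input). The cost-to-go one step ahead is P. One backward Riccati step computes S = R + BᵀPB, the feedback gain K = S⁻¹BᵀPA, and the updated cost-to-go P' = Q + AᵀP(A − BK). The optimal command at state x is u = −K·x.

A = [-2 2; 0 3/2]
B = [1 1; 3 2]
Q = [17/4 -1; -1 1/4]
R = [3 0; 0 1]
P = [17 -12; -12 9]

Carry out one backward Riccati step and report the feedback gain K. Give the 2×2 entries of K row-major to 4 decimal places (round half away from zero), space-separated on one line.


BᵀP = [-19.0000 15.0000; -7.0000 6.0000]
S = R + BᵀPB = [3 0; 0 1] + [26.0000 11.0000; 11.0000 5.0000] = [29.0000 11.0000; 11.0000 6.0000]
BᵀPA = [38.0000 -15.5000; 14.0000 -5.0000]
K = S⁻¹·BᵀPA = [1.3962 -0.7170; -0.2264 0.4811]
A−BK = [-3.1698 2.2358; -3.7358 2.6887]
AᵀP(A−BK) = [18.1132 -11.4906; -11.4906 7.5425]
P' = Q + AᵀP(A−BK) = [22.3632 -12.4906; -12.4906 7.7925]
tr(P') = 30.1557

1.3962 -0.7170 -0.2264 0.4811


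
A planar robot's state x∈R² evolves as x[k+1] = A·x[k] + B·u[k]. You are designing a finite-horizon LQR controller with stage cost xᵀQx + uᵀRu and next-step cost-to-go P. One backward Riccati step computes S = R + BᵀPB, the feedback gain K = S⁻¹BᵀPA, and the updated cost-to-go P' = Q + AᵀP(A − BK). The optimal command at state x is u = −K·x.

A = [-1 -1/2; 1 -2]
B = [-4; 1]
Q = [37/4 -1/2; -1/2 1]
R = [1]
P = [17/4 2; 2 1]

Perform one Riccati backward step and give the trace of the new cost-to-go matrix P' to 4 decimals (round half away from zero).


10.8171

BᵀP = [-15.0000 -7.0000]
S = R + BᵀPB = [1] + [53.0000] = [54.0000]
BᵀPA = [8.0000 21.5000]
K = S⁻¹·BᵀPA = [0.1481 0.3981]
A−BK = [-0.4074 1.0926; 0.8519 -2.3981]
AᵀP(A−BK) = [0.0648 -0.0602; -0.0602 0.5023]
P' = Q + AᵀP(A−BK) = [9.3148 -0.5602; -0.5602 1.5023]
tr(P') = 10.8171


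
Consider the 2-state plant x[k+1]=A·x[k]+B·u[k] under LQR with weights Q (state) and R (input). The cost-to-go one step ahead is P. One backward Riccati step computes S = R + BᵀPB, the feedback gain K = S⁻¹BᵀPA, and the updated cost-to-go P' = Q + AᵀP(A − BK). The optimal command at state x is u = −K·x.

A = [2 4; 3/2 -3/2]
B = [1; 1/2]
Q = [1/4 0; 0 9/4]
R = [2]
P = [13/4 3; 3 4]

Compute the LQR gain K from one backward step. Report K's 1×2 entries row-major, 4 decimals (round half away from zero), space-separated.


BᵀP = [4.7500 5.0000]
S = R + BᵀPB = [2] + [7.2500] = [9.2500]
BᵀPA = [17.0000 11.5000]
K = S⁻¹·BᵀPA = [1.8378 1.2432]
A−BK = [0.1622 2.7568; 0.5811 -2.1216]
AᵀP(A−BK) = [8.7568 4.8649; 4.8649 10.7027]
P' = Q + AᵀP(A−BK) = [9.0068 4.8649; 4.8649 12.9527]
tr(P') = 21.9595

1.8378 1.2432


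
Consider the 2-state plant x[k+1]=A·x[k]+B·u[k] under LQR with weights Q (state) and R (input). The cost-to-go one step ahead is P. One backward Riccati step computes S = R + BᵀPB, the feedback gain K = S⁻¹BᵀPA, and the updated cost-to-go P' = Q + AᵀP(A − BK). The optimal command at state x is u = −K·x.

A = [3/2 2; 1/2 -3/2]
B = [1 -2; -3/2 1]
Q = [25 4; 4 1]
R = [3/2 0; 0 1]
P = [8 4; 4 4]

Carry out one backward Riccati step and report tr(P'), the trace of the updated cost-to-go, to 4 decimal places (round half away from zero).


29.9204

BᵀP = [2.0000 -2.0000; -12.0000 -4.0000]
S = R + BᵀPB = [3/2 0; 0 1] + [5.0000 -6.0000; -6.0000 20.0000] = [6.5000 -6.0000; -6.0000 21.0000]
BᵀPA = [2.0000 7.0000; -20.0000 -18.0000]
K = S⁻¹·BᵀPA = [-0.7761 0.3881; -1.1741 -0.7463]
A−BK = [-0.0721 0.1194; 0.5100 -0.1716]
AᵀP(A−BK) = [3.0697 0.2985; 0.2985 0.8507]
P' = Q + AᵀP(A−BK) = [28.0697 4.2985; 4.2985 1.8507]
tr(P') = 29.9204


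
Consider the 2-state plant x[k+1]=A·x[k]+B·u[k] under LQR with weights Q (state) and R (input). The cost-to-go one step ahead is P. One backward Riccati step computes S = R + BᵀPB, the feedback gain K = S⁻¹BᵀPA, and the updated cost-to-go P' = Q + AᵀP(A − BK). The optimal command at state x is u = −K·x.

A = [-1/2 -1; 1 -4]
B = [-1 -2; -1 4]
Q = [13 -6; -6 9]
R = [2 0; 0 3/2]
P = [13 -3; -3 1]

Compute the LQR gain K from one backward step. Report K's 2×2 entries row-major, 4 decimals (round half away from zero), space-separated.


BᵀP = [-10.0000 2.0000; -38.0000 10.0000]
S = R + BᵀPB = [2 0; 0 3/2] + [8.0000 28.0000; 28.0000 116.0000] = [10.0000 28.0000; 28.0000 117.5000]
BᵀPA = [7.0000 2.0000; 29.0000 -2.0000]
K = S⁻¹·BᵀPA = [0.0269 0.7442; 0.2404 -0.1944]
A−BK = [0.0077 -0.6445; 0.0652 -2.4783]
AᵀP(A−BK) = [0.0902 -0.0729; -0.0729 3.1228]
P' = Q + AᵀP(A−BK) = [13.0902 -6.0729; -6.0729 12.1228]
tr(P') = 25.2129

0.0269 0.7442 0.2404 -0.1944


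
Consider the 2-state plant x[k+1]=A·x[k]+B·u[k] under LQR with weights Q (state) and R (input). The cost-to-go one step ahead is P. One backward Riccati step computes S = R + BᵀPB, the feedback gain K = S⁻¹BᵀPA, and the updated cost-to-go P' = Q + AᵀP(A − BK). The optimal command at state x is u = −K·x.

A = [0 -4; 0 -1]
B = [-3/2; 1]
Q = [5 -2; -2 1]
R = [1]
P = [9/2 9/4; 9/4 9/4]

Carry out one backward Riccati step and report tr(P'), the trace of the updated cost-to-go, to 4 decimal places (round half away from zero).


43.0401

BᵀP = [-4.5000 -1.1250]
S = R + BᵀPB = [1] + [5.6250] = [6.6250]
BᵀPA = [0.0000 19.1250]
K = S⁻¹·BᵀPA = [0.0000 2.8868]
A−BK = [0.0000 0.3302; 0.0000 -3.8868]
AᵀP(A−BK) = [0.0000 0.0000; 0.0000 37.0401]
P' = Q + AᵀP(A−BK) = [5.0000 -2.0000; -2.0000 38.0401]
tr(P') = 43.0401


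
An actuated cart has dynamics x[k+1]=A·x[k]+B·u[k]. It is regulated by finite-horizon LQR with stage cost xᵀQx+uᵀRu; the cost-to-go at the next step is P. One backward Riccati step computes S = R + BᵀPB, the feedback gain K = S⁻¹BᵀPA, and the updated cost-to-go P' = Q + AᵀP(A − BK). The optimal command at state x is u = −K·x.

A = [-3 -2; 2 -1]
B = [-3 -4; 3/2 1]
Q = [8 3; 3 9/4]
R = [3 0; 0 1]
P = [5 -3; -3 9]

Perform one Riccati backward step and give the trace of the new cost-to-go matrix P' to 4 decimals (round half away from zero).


21.2846

BᵀP = [-19.5000 22.5000; -23.0000 21.0000]
S = R + BᵀPB = [3 0; 0 1] + [92.2500 100.5000; 100.5000 113.0000] = [95.2500 100.5000; 100.5000 114.0000]
BᵀPA = [103.5000 16.5000; 111.0000 25.0000]
K = S⁻¹·BᵀPA = [0.8487 -0.8328; 0.2255 0.9535]
A−BK = [0.4481 -0.6845; 0.5015 -0.7043]
AᵀP(A−BK) = [4.1306 -4.6409; -4.6409 6.9041]
P' = Q + AᵀP(A−BK) = [12.1306 -1.6409; -1.6409 9.1541]
tr(P') = 21.2846


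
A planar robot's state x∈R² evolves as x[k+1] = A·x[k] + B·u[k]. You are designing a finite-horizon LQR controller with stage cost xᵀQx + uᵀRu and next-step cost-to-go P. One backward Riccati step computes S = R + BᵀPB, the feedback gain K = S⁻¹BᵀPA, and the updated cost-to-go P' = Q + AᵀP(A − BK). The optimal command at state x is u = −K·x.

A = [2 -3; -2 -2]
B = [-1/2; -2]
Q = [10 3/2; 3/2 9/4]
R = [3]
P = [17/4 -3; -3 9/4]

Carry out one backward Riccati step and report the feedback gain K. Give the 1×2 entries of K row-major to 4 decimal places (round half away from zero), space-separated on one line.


1.9469 -0.7965

BᵀP = [3.8750 -3.0000]
S = R + BᵀPB = [3] + [4.0625] = [7.0625]
BᵀPA = [13.7500 -5.6250]
K = S⁻¹·BᵀPA = [1.9469 -0.7965]
A−BK = [2.9735 -3.3982; 1.8938 -3.5929]
AᵀP(A−BK) = [23.2301 -11.5487; -11.5487 6.7699]
P' = Q + AᵀP(A−BK) = [33.2301 -10.0487; -10.0487 9.0199]
tr(P') = 42.2500


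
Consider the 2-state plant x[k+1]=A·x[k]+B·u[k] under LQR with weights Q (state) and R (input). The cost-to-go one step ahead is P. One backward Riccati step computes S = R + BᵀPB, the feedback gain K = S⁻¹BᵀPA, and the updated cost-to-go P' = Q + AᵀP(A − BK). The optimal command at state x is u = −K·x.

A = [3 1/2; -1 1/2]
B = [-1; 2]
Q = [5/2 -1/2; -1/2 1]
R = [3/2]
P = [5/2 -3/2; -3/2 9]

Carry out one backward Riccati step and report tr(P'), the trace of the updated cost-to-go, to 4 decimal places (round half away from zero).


BᵀP = [-5.5000 19.5000]
S = R + BᵀPB = [3/2] + [44.5000] = [46.0000]
BᵀPA = [-36.0000 7.0000]
K = S⁻¹·BᵀPA = [-0.7826 0.1522]
A−BK = [2.2174 0.6522; 0.5652 0.1957]
AᵀP(A−BK) = [12.3261 3.2283; 3.2283 1.0598]
P' = Q + AᵀP(A−BK) = [14.8261 2.7283; 2.7283 2.0598]
tr(P') = 16.8859

16.8859


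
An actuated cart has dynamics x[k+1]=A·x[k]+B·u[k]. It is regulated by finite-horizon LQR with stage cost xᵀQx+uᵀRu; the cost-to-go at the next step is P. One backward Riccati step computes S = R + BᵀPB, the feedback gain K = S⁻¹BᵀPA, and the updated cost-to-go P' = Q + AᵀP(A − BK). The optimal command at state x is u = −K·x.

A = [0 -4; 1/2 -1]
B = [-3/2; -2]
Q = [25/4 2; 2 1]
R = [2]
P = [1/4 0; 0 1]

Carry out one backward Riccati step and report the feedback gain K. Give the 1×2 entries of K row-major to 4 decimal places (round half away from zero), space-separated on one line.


-0.1524 0.5333

BᵀP = [-0.3750 -2.0000]
S = R + BᵀPB = [2] + [4.5625] = [6.5625]
BᵀPA = [-1.0000 3.5000]
K = S⁻¹·BᵀPA = [-0.1524 0.5333]
A−BK = [-0.2286 -3.2000; 0.1952 0.0667]
AᵀP(A−BK) = [0.0976 0.0333; 0.0333 3.1333]
P' = Q + AᵀP(A−BK) = [6.3476 2.0333; 2.0333 4.1333]
tr(P') = 10.4810


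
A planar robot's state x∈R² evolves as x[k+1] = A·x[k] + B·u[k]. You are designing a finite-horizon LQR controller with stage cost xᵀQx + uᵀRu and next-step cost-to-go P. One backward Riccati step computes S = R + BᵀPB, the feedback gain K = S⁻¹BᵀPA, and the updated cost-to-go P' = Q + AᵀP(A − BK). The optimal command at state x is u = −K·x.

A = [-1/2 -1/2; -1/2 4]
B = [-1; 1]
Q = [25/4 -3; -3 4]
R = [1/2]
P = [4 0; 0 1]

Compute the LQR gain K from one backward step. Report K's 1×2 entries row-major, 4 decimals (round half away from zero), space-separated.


0.2727 1.0909

BᵀP = [-4.0000 1.0000]
S = R + BᵀPB = [1/2] + [5.0000] = [5.5000]
BᵀPA = [1.5000 6.0000]
K = S⁻¹·BᵀPA = [0.2727 1.0909]
A−BK = [-0.2273 0.5909; -0.7727 2.9091]
AᵀP(A−BK) = [0.8409 -2.6364; -2.6364 10.4545]
P' = Q + AᵀP(A−BK) = [7.0909 -5.6364; -5.6364 14.4545]
tr(P') = 21.5455
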